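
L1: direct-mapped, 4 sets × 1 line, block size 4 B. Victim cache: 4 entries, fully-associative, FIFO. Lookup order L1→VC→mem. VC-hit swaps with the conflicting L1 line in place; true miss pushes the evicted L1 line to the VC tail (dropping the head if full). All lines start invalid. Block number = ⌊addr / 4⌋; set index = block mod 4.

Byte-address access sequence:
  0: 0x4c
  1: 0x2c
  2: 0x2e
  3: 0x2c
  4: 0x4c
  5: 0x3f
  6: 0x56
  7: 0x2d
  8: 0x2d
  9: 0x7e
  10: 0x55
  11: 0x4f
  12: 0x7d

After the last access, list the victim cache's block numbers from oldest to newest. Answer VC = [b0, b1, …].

VC = [15, 19, 11]

  [0] addr=0x4c blk=19 s=3: MISS | VC []
  [1] addr=0x2c blk=11 s=3: MISS | VC [19]
  [2] addr=0x2e blk=11 s=3: L1-HIT | VC [19]
  [3] addr=0x2c blk=11 s=3: L1-HIT | VC [19]
  [4] addr=0x4c blk=19 s=3: VC-HIT | VC [11]
  [5] addr=0x3f blk=15 s=3: MISS | VC [11, 19]
  [6] addr=0x56 blk=21 s=1: MISS | VC [11, 19]
  [7] addr=0x2d blk=11 s=3: VC-HIT | VC [15, 19]
  [8] addr=0x2d blk=11 s=3: L1-HIT | VC [15, 19]
  [9] addr=0x7e blk=31 s=3: MISS | VC [15, 19, 11]
  [10] addr=0x55 blk=21 s=1: L1-HIT | VC [15, 19, 11]
  [11] addr=0x4f blk=19 s=3: VC-HIT | VC [15, 31, 11]
  [12] addr=0x7d blk=31 s=3: VC-HIT | VC [15, 19, 11]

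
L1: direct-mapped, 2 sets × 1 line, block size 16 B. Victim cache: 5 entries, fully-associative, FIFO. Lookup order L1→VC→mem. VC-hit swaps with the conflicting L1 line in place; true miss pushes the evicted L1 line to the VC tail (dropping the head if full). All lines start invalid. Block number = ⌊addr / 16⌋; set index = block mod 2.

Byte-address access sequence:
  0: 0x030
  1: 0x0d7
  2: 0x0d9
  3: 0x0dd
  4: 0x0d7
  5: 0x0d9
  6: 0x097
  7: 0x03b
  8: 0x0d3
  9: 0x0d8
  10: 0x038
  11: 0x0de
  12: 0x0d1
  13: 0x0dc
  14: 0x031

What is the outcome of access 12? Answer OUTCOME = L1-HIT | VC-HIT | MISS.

#0 0x30→b3/s1 MISS; vc=[]
#1 0xd7→b13/s1 MISS; vc=[3]
#2 0xd9→b13/s1 L1-HIT; vc=[3]
#3 0xdd→b13/s1 L1-HIT; vc=[3]
#4 0xd7→b13/s1 L1-HIT; vc=[3]
#5 0xd9→b13/s1 L1-HIT; vc=[3]
#6 0x97→b9/s1 MISS; vc=[3,13]
#7 0x3b→b3/s1 VC-HIT; vc=[9,13]
#8 0xd3→b13/s1 VC-HIT; vc=[9,3]
#9 0xd8→b13/s1 L1-HIT; vc=[9,3]
#10 0x38→b3/s1 VC-HIT; vc=[9,13]
#11 0xde→b13/s1 VC-HIT; vc=[9,3]
#12 0xd1→b13/s1 L1-HIT; vc=[9,3]
#13 0xdc→b13/s1 L1-HIT; vc=[9,3]
#14 0x31→b3/s1 VC-HIT; vc=[9,13]

OUTCOME = L1-HIT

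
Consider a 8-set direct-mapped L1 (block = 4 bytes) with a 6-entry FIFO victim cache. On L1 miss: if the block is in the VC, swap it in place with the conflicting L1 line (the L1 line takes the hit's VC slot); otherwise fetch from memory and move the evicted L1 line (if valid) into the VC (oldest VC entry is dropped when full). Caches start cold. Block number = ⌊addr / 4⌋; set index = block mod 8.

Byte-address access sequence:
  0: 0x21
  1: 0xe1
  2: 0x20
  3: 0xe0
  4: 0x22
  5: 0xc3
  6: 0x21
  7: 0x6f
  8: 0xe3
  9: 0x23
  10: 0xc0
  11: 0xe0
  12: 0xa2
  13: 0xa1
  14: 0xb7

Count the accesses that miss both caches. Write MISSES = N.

MISSES = 6

#0 0x21→b8/s0 MISS; vc=[]
#1 0xe1→b56/s0 MISS; vc=[8]
#2 0x20→b8/s0 VC-HIT; vc=[56]
#3 0xe0→b56/s0 VC-HIT; vc=[8]
#4 0x22→b8/s0 VC-HIT; vc=[56]
#5 0xc3→b48/s0 MISS; vc=[56,8]
#6 0x21→b8/s0 VC-HIT; vc=[56,48]
#7 0x6f→b27/s3 MISS; vc=[56,48]
#8 0xe3→b56/s0 VC-HIT; vc=[8,48]
#9 0x23→b8/s0 VC-HIT; vc=[56,48]
#10 0xc0→b48/s0 VC-HIT; vc=[56,8]
#11 0xe0→b56/s0 VC-HIT; vc=[48,8]
#12 0xa2→b40/s0 MISS; vc=[48,8,56]
#13 0xa1→b40/s0 L1-HIT; vc=[48,8,56]
#14 0xb7→b45/s5 MISS; vc=[48,8,56]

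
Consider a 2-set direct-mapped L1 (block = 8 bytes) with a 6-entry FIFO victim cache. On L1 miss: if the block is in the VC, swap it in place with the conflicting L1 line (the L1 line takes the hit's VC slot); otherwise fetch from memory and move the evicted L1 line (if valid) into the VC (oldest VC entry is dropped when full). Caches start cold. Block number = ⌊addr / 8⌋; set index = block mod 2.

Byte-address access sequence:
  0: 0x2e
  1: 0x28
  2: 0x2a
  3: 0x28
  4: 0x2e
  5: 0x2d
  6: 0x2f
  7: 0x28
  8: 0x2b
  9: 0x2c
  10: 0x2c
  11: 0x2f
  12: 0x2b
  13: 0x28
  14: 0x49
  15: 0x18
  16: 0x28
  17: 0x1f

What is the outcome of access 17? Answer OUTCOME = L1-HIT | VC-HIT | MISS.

OUTCOME = VC-HIT

  [0] addr=0x2e blk=5 s=1: MISS | VC []
  [1] addr=0x28 blk=5 s=1: L1-HIT | VC []
  [2] addr=0x2a blk=5 s=1: L1-HIT | VC []
  [3] addr=0x28 blk=5 s=1: L1-HIT | VC []
  [4] addr=0x2e blk=5 s=1: L1-HIT | VC []
  [5] addr=0x2d blk=5 s=1: L1-HIT | VC []
  [6] addr=0x2f blk=5 s=1: L1-HIT | VC []
  [7] addr=0x28 blk=5 s=1: L1-HIT | VC []
  [8] addr=0x2b blk=5 s=1: L1-HIT | VC []
  [9] addr=0x2c blk=5 s=1: L1-HIT | VC []
  [10] addr=0x2c blk=5 s=1: L1-HIT | VC []
  [11] addr=0x2f blk=5 s=1: L1-HIT | VC []
  [12] addr=0x2b blk=5 s=1: L1-HIT | VC []
  [13] addr=0x28 blk=5 s=1: L1-HIT | VC []
  [14] addr=0x49 blk=9 s=1: MISS | VC [5]
  [15] addr=0x18 blk=3 s=1: MISS | VC [5, 9]
  [16] addr=0x28 blk=5 s=1: VC-HIT | VC [3, 9]
  [17] addr=0x1f blk=3 s=1: VC-HIT | VC [5, 9]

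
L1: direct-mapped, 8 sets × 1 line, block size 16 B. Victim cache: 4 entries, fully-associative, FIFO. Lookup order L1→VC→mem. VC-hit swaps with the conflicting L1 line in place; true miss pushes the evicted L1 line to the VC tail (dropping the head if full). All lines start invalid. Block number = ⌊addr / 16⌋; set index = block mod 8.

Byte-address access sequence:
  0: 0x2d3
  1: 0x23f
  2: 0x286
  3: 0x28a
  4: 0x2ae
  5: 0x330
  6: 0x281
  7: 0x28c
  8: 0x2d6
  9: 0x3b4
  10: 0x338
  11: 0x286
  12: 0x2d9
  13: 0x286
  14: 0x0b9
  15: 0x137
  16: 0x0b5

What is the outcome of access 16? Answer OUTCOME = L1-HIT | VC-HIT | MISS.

OUTCOME = VC-HIT

0: 0x2d3 (blk 45, set 5) → MISS  vc=[]
1: 0x23f (blk 35, set 3) → MISS  vc=[]
2: 0x286 (blk 40, set 0) → MISS  vc=[]
3: 0x28a (blk 40, set 0) → L1-HIT  vc=[]
4: 0x2ae (blk 42, set 2) → MISS  vc=[]
5: 0x330 (blk 51, set 3) → MISS  vc=[35]
6: 0x281 (blk 40, set 0) → L1-HIT  vc=[35]
7: 0x28c (blk 40, set 0) → L1-HIT  vc=[35]
8: 0x2d6 (blk 45, set 5) → L1-HIT  vc=[35]
9: 0x3b4 (blk 59, set 3) → MISS  vc=[35, 51]
10: 0x338 (blk 51, set 3) → VC-HIT  vc=[35, 59]
11: 0x286 (blk 40, set 0) → L1-HIT  vc=[35, 59]
12: 0x2d9 (blk 45, set 5) → L1-HIT  vc=[35, 59]
13: 0x286 (blk 40, set 0) → L1-HIT  vc=[35, 59]
14: 0xb9 (blk 11, set 3) → MISS  vc=[35, 59, 51]
15: 0x137 (blk 19, set 3) → MISS  vc=[35, 59, 51, 11]
16: 0xb5 (blk 11, set 3) → VC-HIT  vc=[35, 59, 51, 19]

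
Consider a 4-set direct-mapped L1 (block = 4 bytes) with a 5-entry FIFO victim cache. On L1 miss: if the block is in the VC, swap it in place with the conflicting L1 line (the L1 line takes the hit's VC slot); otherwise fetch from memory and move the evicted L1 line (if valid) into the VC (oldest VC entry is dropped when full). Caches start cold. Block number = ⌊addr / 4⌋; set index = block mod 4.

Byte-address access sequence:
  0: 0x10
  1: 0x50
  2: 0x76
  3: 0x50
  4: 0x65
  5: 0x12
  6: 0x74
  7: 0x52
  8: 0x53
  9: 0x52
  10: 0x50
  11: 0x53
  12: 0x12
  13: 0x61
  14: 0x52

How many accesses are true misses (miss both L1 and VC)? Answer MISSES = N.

0: 0x10 (blk 4, set 0) → MISS  vc=[]
1: 0x50 (blk 20, set 0) → MISS  vc=[4]
2: 0x76 (blk 29, set 1) → MISS  vc=[4]
3: 0x50 (blk 20, set 0) → L1-HIT  vc=[4]
4: 0x65 (blk 25, set 1) → MISS  vc=[4, 29]
5: 0x12 (blk 4, set 0) → VC-HIT  vc=[20, 29]
6: 0x74 (blk 29, set 1) → VC-HIT  vc=[20, 25]
7: 0x52 (blk 20, set 0) → VC-HIT  vc=[4, 25]
8: 0x53 (blk 20, set 0) → L1-HIT  vc=[4, 25]
9: 0x52 (blk 20, set 0) → L1-HIT  vc=[4, 25]
10: 0x50 (blk 20, set 0) → L1-HIT  vc=[4, 25]
11: 0x53 (blk 20, set 0) → L1-HIT  vc=[4, 25]
12: 0x12 (blk 4, set 0) → VC-HIT  vc=[20, 25]
13: 0x61 (blk 24, set 0) → MISS  vc=[20, 25, 4]
14: 0x52 (blk 20, set 0) → VC-HIT  vc=[24, 25, 4]

MISSES = 5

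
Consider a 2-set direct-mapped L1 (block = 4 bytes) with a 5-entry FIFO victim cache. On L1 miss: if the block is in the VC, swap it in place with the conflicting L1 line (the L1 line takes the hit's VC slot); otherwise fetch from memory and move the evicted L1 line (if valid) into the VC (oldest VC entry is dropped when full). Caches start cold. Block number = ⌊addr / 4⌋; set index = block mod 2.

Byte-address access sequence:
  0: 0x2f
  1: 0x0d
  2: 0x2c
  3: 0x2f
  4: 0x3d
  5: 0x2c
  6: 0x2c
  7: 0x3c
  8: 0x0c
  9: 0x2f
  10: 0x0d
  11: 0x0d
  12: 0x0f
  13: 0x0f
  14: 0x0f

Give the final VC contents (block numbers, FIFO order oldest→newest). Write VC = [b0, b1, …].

  [0] addr=0x2f blk=11 s=1: MISS | VC []
  [1] addr=0xd blk=3 s=1: MISS | VC [11]
  [2] addr=0x2c blk=11 s=1: VC-HIT | VC [3]
  [3] addr=0x2f blk=11 s=1: L1-HIT | VC [3]
  [4] addr=0x3d blk=15 s=1: MISS | VC [3, 11]
  [5] addr=0x2c blk=11 s=1: VC-HIT | VC [3, 15]
  [6] addr=0x2c blk=11 s=1: L1-HIT | VC [3, 15]
  [7] addr=0x3c blk=15 s=1: VC-HIT | VC [3, 11]
  [8] addr=0xc blk=3 s=1: VC-HIT | VC [15, 11]
  [9] addr=0x2f blk=11 s=1: VC-HIT | VC [15, 3]
  [10] addr=0xd blk=3 s=1: VC-HIT | VC [15, 11]
  [11] addr=0xd blk=3 s=1: L1-HIT | VC [15, 11]
  [12] addr=0xf blk=3 s=1: L1-HIT | VC [15, 11]
  [13] addr=0xf blk=3 s=1: L1-HIT | VC [15, 11]
  [14] addr=0xf blk=3 s=1: L1-HIT | VC [15, 11]

VC = [15, 11]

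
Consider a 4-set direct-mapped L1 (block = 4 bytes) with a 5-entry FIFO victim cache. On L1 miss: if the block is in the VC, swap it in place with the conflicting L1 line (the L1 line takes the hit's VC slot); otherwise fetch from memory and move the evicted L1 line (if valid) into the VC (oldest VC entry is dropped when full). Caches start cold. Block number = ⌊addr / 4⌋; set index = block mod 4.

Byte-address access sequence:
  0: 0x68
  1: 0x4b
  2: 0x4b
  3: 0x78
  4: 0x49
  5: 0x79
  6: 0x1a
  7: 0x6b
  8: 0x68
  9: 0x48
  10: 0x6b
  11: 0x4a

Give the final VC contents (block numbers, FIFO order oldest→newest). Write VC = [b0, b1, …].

0: 0x68 (blk 26, set 2) → MISS  vc=[]
1: 0x4b (blk 18, set 2) → MISS  vc=[26]
2: 0x4b (blk 18, set 2) → L1-HIT  vc=[26]
3: 0x78 (blk 30, set 2) → MISS  vc=[26, 18]
4: 0x49 (blk 18, set 2) → VC-HIT  vc=[26, 30]
5: 0x79 (blk 30, set 2) → VC-HIT  vc=[26, 18]
6: 0x1a (blk 6, set 2) → MISS  vc=[26, 18, 30]
7: 0x6b (blk 26, set 2) → VC-HIT  vc=[6, 18, 30]
8: 0x68 (blk 26, set 2) → L1-HIT  vc=[6, 18, 30]
9: 0x48 (blk 18, set 2) → VC-HIT  vc=[6, 26, 30]
10: 0x6b (blk 26, set 2) → VC-HIT  vc=[6, 18, 30]
11: 0x4a (blk 18, set 2) → VC-HIT  vc=[6, 26, 30]

VC = [6, 26, 30]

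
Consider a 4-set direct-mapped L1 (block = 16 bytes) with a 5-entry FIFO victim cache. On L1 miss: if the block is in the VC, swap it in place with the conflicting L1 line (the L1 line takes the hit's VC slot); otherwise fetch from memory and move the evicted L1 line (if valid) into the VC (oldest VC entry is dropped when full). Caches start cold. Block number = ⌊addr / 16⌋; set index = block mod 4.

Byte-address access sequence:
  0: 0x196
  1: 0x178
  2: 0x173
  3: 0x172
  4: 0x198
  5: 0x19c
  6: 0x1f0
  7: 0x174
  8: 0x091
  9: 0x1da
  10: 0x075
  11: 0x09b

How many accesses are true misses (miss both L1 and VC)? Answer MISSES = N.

MISSES = 6

  [0] addr=0x196 blk=25 s=1: MISS | VC []
  [1] addr=0x178 blk=23 s=3: MISS | VC []
  [2] addr=0x173 blk=23 s=3: L1-HIT | VC []
  [3] addr=0x172 blk=23 s=3: L1-HIT | VC []
  [4] addr=0x198 blk=25 s=1: L1-HIT | VC []
  [5] addr=0x19c blk=25 s=1: L1-HIT | VC []
  [6] addr=0x1f0 blk=31 s=3: MISS | VC [23]
  [7] addr=0x174 blk=23 s=3: VC-HIT | VC [31]
  [8] addr=0x91 blk=9 s=1: MISS | VC [31, 25]
  [9] addr=0x1da blk=29 s=1: MISS | VC [31, 25, 9]
  [10] addr=0x75 blk=7 s=3: MISS | VC [31, 25, 9, 23]
  [11] addr=0x9b blk=9 s=1: VC-HIT | VC [31, 25, 29, 23]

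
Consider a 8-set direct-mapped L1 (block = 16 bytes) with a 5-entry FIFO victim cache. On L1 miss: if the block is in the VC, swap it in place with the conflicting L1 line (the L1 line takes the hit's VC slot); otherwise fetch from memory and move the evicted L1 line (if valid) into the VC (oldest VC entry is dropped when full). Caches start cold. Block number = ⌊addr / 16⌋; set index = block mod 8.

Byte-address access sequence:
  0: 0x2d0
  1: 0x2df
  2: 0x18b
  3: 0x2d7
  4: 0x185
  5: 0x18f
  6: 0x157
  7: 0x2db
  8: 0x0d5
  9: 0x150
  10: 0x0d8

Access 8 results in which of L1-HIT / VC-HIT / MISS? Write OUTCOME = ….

#0 0x2d0→b45/s5 MISS; vc=[]
#1 0x2df→b45/s5 L1-HIT; vc=[]
#2 0x18b→b24/s0 MISS; vc=[]
#3 0x2d7→b45/s5 L1-HIT; vc=[]
#4 0x185→b24/s0 L1-HIT; vc=[]
#5 0x18f→b24/s0 L1-HIT; vc=[]
#6 0x157→b21/s5 MISS; vc=[45]
#7 0x2db→b45/s5 VC-HIT; vc=[21]
#8 0xd5→b13/s5 MISS; vc=[21,45]
#9 0x150→b21/s5 VC-HIT; vc=[13,45]
#10 0xd8→b13/s5 VC-HIT; vc=[21,45]

OUTCOME = MISS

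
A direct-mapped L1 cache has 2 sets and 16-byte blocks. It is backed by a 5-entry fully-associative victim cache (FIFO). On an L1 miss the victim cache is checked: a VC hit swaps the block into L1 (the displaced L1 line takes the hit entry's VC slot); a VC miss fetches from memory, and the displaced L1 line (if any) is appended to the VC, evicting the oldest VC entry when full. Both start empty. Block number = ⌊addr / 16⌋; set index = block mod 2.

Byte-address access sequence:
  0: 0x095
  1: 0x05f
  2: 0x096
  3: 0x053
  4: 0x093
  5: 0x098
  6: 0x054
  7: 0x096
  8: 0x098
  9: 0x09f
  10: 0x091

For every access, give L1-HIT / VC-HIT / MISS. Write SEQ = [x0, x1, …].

0: 0x95 (blk 9, set 1) → MISS  vc=[]
1: 0x5f (blk 5, set 1) → MISS  vc=[9]
2: 0x96 (blk 9, set 1) → VC-HIT  vc=[5]
3: 0x53 (blk 5, set 1) → VC-HIT  vc=[9]
4: 0x93 (blk 9, set 1) → VC-HIT  vc=[5]
5: 0x98 (blk 9, set 1) → L1-HIT  vc=[5]
6: 0x54 (blk 5, set 1) → VC-HIT  vc=[9]
7: 0x96 (blk 9, set 1) → VC-HIT  vc=[5]
8: 0x98 (blk 9, set 1) → L1-HIT  vc=[5]
9: 0x9f (blk 9, set 1) → L1-HIT  vc=[5]
10: 0x91 (blk 9, set 1) → L1-HIT  vc=[5]

SEQ = [MISS, MISS, VC-HIT, VC-HIT, VC-HIT, L1-HIT, VC-HIT, VC-HIT, L1-HIT, L1-HIT, L1-HIT]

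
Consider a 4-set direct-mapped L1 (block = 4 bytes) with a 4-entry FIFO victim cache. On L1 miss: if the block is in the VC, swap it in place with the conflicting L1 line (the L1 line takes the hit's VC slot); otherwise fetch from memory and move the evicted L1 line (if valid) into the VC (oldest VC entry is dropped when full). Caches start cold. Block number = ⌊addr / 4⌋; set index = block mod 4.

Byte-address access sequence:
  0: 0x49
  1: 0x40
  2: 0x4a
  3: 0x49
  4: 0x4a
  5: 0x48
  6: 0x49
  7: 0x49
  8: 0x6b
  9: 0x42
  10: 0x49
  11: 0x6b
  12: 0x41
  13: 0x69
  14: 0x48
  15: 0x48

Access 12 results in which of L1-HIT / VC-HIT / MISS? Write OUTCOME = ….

OUTCOME = L1-HIT

0: 0x49 (blk 18, set 2) → MISS  vc=[]
1: 0x40 (blk 16, set 0) → MISS  vc=[]
2: 0x4a (blk 18, set 2) → L1-HIT  vc=[]
3: 0x49 (blk 18, set 2) → L1-HIT  vc=[]
4: 0x4a (blk 18, set 2) → L1-HIT  vc=[]
5: 0x48 (blk 18, set 2) → L1-HIT  vc=[]
6: 0x49 (blk 18, set 2) → L1-HIT  vc=[]
7: 0x49 (blk 18, set 2) → L1-HIT  vc=[]
8: 0x6b (blk 26, set 2) → MISS  vc=[18]
9: 0x42 (blk 16, set 0) → L1-HIT  vc=[18]
10: 0x49 (blk 18, set 2) → VC-HIT  vc=[26]
11: 0x6b (blk 26, set 2) → VC-HIT  vc=[18]
12: 0x41 (blk 16, set 0) → L1-HIT  vc=[18]
13: 0x69 (blk 26, set 2) → L1-HIT  vc=[18]
14: 0x48 (blk 18, set 2) → VC-HIT  vc=[26]
15: 0x48 (blk 18, set 2) → L1-HIT  vc=[26]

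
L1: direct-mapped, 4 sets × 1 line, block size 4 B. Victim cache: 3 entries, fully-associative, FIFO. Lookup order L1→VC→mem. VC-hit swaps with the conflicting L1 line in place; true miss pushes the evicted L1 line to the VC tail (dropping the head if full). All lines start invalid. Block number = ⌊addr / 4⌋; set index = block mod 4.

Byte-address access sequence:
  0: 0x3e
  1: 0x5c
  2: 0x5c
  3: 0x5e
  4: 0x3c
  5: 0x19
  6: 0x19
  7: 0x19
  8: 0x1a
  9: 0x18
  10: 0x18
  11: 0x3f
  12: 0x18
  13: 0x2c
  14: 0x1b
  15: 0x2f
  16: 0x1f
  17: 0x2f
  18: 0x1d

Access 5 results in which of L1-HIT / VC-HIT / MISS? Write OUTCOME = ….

  [0] addr=0x3e blk=15 s=3: MISS | VC []
  [1] addr=0x5c blk=23 s=3: MISS | VC [15]
  [2] addr=0x5c blk=23 s=3: L1-HIT | VC [15]
  [3] addr=0x5e blk=23 s=3: L1-HIT | VC [15]
  [4] addr=0x3c blk=15 s=3: VC-HIT | VC [23]
  [5] addr=0x19 blk=6 s=2: MISS | VC [23]
  [6] addr=0x19 blk=6 s=2: L1-HIT | VC [23]
  [7] addr=0x19 blk=6 s=2: L1-HIT | VC [23]
  [8] addr=0x1a blk=6 s=2: L1-HIT | VC [23]
  [9] addr=0x18 blk=6 s=2: L1-HIT | VC [23]
  [10] addr=0x18 blk=6 s=2: L1-HIT | VC [23]
  [11] addr=0x3f blk=15 s=3: L1-HIT | VC [23]
  [12] addr=0x18 blk=6 s=2: L1-HIT | VC [23]
  [13] addr=0x2c blk=11 s=3: MISS | VC [23, 15]
  [14] addr=0x1b blk=6 s=2: L1-HIT | VC [23, 15]
  [15] addr=0x2f blk=11 s=3: L1-HIT | VC [23, 15]
  [16] addr=0x1f blk=7 s=3: MISS | VC [23, 15, 11]
  [17] addr=0x2f blk=11 s=3: VC-HIT | VC [23, 15, 7]
  [18] addr=0x1d blk=7 s=3: VC-HIT | VC [23, 15, 11]

OUTCOME = MISS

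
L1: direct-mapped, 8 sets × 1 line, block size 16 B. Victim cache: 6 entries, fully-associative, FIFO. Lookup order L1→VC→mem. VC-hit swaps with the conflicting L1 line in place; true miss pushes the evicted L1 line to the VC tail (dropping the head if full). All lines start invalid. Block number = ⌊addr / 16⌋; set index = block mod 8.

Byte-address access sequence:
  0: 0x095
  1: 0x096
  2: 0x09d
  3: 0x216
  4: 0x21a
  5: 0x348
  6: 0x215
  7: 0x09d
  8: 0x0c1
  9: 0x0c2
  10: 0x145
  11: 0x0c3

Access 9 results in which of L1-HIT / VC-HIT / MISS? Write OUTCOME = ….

OUTCOME = L1-HIT

#0 0x95→b9/s1 MISS; vc=[]
#1 0x96→b9/s1 L1-HIT; vc=[]
#2 0x9d→b9/s1 L1-HIT; vc=[]
#3 0x216→b33/s1 MISS; vc=[9]
#4 0x21a→b33/s1 L1-HIT; vc=[9]
#5 0x348→b52/s4 MISS; vc=[9]
#6 0x215→b33/s1 L1-HIT; vc=[9]
#7 0x9d→b9/s1 VC-HIT; vc=[33]
#8 0xc1→b12/s4 MISS; vc=[33,52]
#9 0xc2→b12/s4 L1-HIT; vc=[33,52]
#10 0x145→b20/s4 MISS; vc=[33,52,12]
#11 0xc3→b12/s4 VC-HIT; vc=[33,52,20]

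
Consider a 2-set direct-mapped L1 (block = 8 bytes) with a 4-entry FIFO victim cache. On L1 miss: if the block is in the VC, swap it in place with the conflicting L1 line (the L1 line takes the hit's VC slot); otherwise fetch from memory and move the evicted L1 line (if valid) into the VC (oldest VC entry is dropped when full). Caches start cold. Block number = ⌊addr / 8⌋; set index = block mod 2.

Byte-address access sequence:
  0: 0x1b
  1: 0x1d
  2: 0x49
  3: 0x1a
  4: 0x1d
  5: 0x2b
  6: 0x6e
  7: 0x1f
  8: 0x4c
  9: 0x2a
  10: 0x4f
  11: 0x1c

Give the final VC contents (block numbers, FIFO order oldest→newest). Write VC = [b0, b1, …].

VC = [9, 13, 5]

  [0] addr=0x1b blk=3 s=1: MISS | VC []
  [1] addr=0x1d blk=3 s=1: L1-HIT | VC []
  [2] addr=0x49 blk=9 s=1: MISS | VC [3]
  [3] addr=0x1a blk=3 s=1: VC-HIT | VC [9]
  [4] addr=0x1d blk=3 s=1: L1-HIT | VC [9]
  [5] addr=0x2b blk=5 s=1: MISS | VC [9, 3]
  [6] addr=0x6e blk=13 s=1: MISS | VC [9, 3, 5]
  [7] addr=0x1f blk=3 s=1: VC-HIT | VC [9, 13, 5]
  [8] addr=0x4c blk=9 s=1: VC-HIT | VC [3, 13, 5]
  [9] addr=0x2a blk=5 s=1: VC-HIT | VC [3, 13, 9]
  [10] addr=0x4f blk=9 s=1: VC-HIT | VC [3, 13, 5]
  [11] addr=0x1c blk=3 s=1: VC-HIT | VC [9, 13, 5]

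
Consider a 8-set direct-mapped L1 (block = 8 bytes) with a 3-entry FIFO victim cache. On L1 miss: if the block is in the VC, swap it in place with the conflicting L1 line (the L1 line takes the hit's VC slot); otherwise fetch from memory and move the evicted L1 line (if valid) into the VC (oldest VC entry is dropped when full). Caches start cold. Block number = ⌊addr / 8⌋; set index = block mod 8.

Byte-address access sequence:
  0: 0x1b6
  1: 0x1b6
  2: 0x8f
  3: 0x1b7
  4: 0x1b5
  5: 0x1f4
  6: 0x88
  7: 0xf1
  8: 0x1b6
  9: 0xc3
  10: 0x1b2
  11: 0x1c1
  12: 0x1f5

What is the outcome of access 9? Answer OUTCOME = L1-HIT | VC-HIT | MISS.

  [0] addr=0x1b6 blk=54 s=6: MISS | VC []
  [1] addr=0x1b6 blk=54 s=6: L1-HIT | VC []
  [2] addr=0x8f blk=17 s=1: MISS | VC []
  [3] addr=0x1b7 blk=54 s=6: L1-HIT | VC []
  [4] addr=0x1b5 blk=54 s=6: L1-HIT | VC []
  [5] addr=0x1f4 blk=62 s=6: MISS | VC [54]
  [6] addr=0x88 blk=17 s=1: L1-HIT | VC [54]
  [7] addr=0xf1 blk=30 s=6: MISS | VC [54, 62]
  [8] addr=0x1b6 blk=54 s=6: VC-HIT | VC [30, 62]
  [9] addr=0xc3 blk=24 s=0: MISS | VC [30, 62]
  [10] addr=0x1b2 blk=54 s=6: L1-HIT | VC [30, 62]
  [11] addr=0x1c1 blk=56 s=0: MISS | VC [30, 62, 24]
  [12] addr=0x1f5 blk=62 s=6: VC-HIT | VC [30, 54, 24]

OUTCOME = MISS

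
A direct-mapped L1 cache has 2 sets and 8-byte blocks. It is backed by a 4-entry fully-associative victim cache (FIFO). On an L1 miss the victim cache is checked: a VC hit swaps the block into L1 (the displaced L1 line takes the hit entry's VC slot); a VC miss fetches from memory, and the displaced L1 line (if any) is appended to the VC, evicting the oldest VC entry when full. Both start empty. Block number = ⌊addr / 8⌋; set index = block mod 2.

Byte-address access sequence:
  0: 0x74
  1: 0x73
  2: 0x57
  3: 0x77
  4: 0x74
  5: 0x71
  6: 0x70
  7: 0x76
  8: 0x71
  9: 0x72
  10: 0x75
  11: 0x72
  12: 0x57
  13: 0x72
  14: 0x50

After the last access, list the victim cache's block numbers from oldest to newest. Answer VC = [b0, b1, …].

0: 0x74 (blk 14, set 0) → MISS  vc=[]
1: 0x73 (blk 14, set 0) → L1-HIT  vc=[]
2: 0x57 (blk 10, set 0) → MISS  vc=[14]
3: 0x77 (blk 14, set 0) → VC-HIT  vc=[10]
4: 0x74 (blk 14, set 0) → L1-HIT  vc=[10]
5: 0x71 (blk 14, set 0) → L1-HIT  vc=[10]
6: 0x70 (blk 14, set 0) → L1-HIT  vc=[10]
7: 0x76 (blk 14, set 0) → L1-HIT  vc=[10]
8: 0x71 (blk 14, set 0) → L1-HIT  vc=[10]
9: 0x72 (blk 14, set 0) → L1-HIT  vc=[10]
10: 0x75 (blk 14, set 0) → L1-HIT  vc=[10]
11: 0x72 (blk 14, set 0) → L1-HIT  vc=[10]
12: 0x57 (blk 10, set 0) → VC-HIT  vc=[14]
13: 0x72 (blk 14, set 0) → VC-HIT  vc=[10]
14: 0x50 (blk 10, set 0) → VC-HIT  vc=[14]

VC = [14]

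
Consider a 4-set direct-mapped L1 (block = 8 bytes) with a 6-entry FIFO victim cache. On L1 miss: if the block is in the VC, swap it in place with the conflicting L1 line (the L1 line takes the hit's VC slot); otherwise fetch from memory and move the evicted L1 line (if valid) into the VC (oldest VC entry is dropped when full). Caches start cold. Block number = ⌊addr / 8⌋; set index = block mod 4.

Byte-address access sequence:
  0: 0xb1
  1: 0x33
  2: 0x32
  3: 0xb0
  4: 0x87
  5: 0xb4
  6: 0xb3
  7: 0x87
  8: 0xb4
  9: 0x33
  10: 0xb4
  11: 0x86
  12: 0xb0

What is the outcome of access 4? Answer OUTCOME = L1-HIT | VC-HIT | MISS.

OUTCOME = MISS

0: 0xb1 (blk 22, set 2) → MISS  vc=[]
1: 0x33 (blk 6, set 2) → MISS  vc=[22]
2: 0x32 (blk 6, set 2) → L1-HIT  vc=[22]
3: 0xb0 (blk 22, set 2) → VC-HIT  vc=[6]
4: 0x87 (blk 16, set 0) → MISS  vc=[6]
5: 0xb4 (blk 22, set 2) → L1-HIT  vc=[6]
6: 0xb3 (blk 22, set 2) → L1-HIT  vc=[6]
7: 0x87 (blk 16, set 0) → L1-HIT  vc=[6]
8: 0xb4 (blk 22, set 2) → L1-HIT  vc=[6]
9: 0x33 (blk 6, set 2) → VC-HIT  vc=[22]
10: 0xb4 (blk 22, set 2) → VC-HIT  vc=[6]
11: 0x86 (blk 16, set 0) → L1-HIT  vc=[6]
12: 0xb0 (blk 22, set 2) → L1-HIT  vc=[6]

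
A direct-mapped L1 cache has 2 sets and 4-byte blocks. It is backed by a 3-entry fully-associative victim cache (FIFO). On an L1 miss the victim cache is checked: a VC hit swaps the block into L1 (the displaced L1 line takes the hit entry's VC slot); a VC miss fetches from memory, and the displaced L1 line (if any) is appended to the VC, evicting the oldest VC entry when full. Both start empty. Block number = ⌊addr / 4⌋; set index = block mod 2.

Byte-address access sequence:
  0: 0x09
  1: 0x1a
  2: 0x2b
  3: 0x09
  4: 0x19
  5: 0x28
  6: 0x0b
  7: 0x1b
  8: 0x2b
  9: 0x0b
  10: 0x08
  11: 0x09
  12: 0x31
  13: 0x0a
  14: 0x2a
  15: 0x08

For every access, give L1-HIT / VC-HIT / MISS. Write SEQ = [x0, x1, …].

SEQ = [MISS, MISS, MISS, VC-HIT, VC-HIT, VC-HIT, VC-HIT, VC-HIT, VC-HIT, VC-HIT, L1-HIT, L1-HIT, MISS, VC-HIT, VC-HIT, VC-HIT]

#0 0x9→b2/s0 MISS; vc=[]
#1 0x1a→b6/s0 MISS; vc=[2]
#2 0x2b→b10/s0 MISS; vc=[2,6]
#3 0x9→b2/s0 VC-HIT; vc=[10,6]
#4 0x19→b6/s0 VC-HIT; vc=[10,2]
#5 0x28→b10/s0 VC-HIT; vc=[6,2]
#6 0xb→b2/s0 VC-HIT; vc=[6,10]
#7 0x1b→b6/s0 VC-HIT; vc=[2,10]
#8 0x2b→b10/s0 VC-HIT; vc=[2,6]
#9 0xb→b2/s0 VC-HIT; vc=[10,6]
#10 0x8→b2/s0 L1-HIT; vc=[10,6]
#11 0x9→b2/s0 L1-HIT; vc=[10,6]
#12 0x31→b12/s0 MISS; vc=[10,6,2]
#13 0xa→b2/s0 VC-HIT; vc=[10,6,12]
#14 0x2a→b10/s0 VC-HIT; vc=[2,6,12]
#15 0x8→b2/s0 VC-HIT; vc=[10,6,12]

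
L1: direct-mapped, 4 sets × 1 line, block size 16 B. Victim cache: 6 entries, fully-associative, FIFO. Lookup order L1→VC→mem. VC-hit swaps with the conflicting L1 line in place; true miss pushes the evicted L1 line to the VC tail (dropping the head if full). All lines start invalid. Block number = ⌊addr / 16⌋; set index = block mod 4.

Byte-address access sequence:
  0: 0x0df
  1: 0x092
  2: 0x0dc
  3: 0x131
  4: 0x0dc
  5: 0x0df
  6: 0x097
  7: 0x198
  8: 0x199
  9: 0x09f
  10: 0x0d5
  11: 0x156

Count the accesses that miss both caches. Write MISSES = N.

  [0] addr=0xdf blk=13 s=1: MISS | VC []
  [1] addr=0x92 blk=9 s=1: MISS | VC [13]
  [2] addr=0xdc blk=13 s=1: VC-HIT | VC [9]
  [3] addr=0x131 blk=19 s=3: MISS | VC [9]
  [4] addr=0xdc blk=13 s=1: L1-HIT | VC [9]
  [5] addr=0xdf blk=13 s=1: L1-HIT | VC [9]
  [6] addr=0x97 blk=9 s=1: VC-HIT | VC [13]
  [7] addr=0x198 blk=25 s=1: MISS | VC [13, 9]
  [8] addr=0x199 blk=25 s=1: L1-HIT | VC [13, 9]
  [9] addr=0x9f blk=9 s=1: VC-HIT | VC [13, 25]
  [10] addr=0xd5 blk=13 s=1: VC-HIT | VC [9, 25]
  [11] addr=0x156 blk=21 s=1: MISS | VC [9, 25, 13]

MISSES = 5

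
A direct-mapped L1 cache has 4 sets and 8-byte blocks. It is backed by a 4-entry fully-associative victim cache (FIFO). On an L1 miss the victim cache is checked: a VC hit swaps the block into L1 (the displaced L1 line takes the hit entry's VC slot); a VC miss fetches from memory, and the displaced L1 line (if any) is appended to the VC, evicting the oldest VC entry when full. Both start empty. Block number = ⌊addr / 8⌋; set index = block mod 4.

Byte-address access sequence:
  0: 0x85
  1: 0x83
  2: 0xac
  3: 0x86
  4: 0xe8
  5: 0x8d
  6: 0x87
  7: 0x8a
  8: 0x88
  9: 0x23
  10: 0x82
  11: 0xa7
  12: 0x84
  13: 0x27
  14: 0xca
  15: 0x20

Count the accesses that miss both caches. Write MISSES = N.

0: 0x85 (blk 16, set 0) → MISS  vc=[]
1: 0x83 (blk 16, set 0) → L1-HIT  vc=[]
2: 0xac (blk 21, set 1) → MISS  vc=[]
3: 0x86 (blk 16, set 0) → L1-HIT  vc=[]
4: 0xe8 (blk 29, set 1) → MISS  vc=[21]
5: 0x8d (blk 17, set 1) → MISS  vc=[21, 29]
6: 0x87 (blk 16, set 0) → L1-HIT  vc=[21, 29]
7: 0x8a (blk 17, set 1) → L1-HIT  vc=[21, 29]
8: 0x88 (blk 17, set 1) → L1-HIT  vc=[21, 29]
9: 0x23 (blk 4, set 0) → MISS  vc=[21, 29, 16]
10: 0x82 (blk 16, set 0) → VC-HIT  vc=[21, 29, 4]
11: 0xa7 (blk 20, set 0) → MISS  vc=[21, 29, 4, 16]
12: 0x84 (blk 16, set 0) → VC-HIT  vc=[21, 29, 4, 20]
13: 0x27 (blk 4, set 0) → VC-HIT  vc=[21, 29, 16, 20]
14: 0xca (blk 25, set 1) → MISS  vc=[29, 16, 20, 17]
15: 0x20 (blk 4, set 0) → L1-HIT  vc=[29, 16, 20, 17]

MISSES = 7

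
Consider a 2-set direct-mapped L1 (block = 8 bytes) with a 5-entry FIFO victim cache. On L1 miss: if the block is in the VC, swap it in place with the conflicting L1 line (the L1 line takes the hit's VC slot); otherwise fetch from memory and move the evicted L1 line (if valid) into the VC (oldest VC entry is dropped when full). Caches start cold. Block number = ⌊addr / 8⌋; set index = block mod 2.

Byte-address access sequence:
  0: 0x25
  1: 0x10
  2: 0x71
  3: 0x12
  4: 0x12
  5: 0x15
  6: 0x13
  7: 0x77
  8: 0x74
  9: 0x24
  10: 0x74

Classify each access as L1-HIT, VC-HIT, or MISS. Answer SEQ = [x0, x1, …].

SEQ = [MISS, MISS, MISS, VC-HIT, L1-HIT, L1-HIT, L1-HIT, VC-HIT, L1-HIT, VC-HIT, VC-HIT]

0: 0x25 (blk 4, set 0) → MISS  vc=[]
1: 0x10 (blk 2, set 0) → MISS  vc=[4]
2: 0x71 (blk 14, set 0) → MISS  vc=[4, 2]
3: 0x12 (blk 2, set 0) → VC-HIT  vc=[4, 14]
4: 0x12 (blk 2, set 0) → L1-HIT  vc=[4, 14]
5: 0x15 (blk 2, set 0) → L1-HIT  vc=[4, 14]
6: 0x13 (blk 2, set 0) → L1-HIT  vc=[4, 14]
7: 0x77 (blk 14, set 0) → VC-HIT  vc=[4, 2]
8: 0x74 (blk 14, set 0) → L1-HIT  vc=[4, 2]
9: 0x24 (blk 4, set 0) → VC-HIT  vc=[14, 2]
10: 0x74 (blk 14, set 0) → VC-HIT  vc=[4, 2]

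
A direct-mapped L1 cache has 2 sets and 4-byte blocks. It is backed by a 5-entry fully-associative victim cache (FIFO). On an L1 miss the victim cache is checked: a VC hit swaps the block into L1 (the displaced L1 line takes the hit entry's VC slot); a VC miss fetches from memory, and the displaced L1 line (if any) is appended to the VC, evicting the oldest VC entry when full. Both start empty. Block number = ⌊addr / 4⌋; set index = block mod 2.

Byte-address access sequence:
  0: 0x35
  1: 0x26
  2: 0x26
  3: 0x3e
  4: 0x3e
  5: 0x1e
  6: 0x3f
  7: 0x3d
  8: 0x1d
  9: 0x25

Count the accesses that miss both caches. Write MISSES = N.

0: 0x35 (blk 13, set 1) → MISS  vc=[]
1: 0x26 (blk 9, set 1) → MISS  vc=[13]
2: 0x26 (blk 9, set 1) → L1-HIT  vc=[13]
3: 0x3e (blk 15, set 1) → MISS  vc=[13, 9]
4: 0x3e (blk 15, set 1) → L1-HIT  vc=[13, 9]
5: 0x1e (blk 7, set 1) → MISS  vc=[13, 9, 15]
6: 0x3f (blk 15, set 1) → VC-HIT  vc=[13, 9, 7]
7: 0x3d (blk 15, set 1) → L1-HIT  vc=[13, 9, 7]
8: 0x1d (blk 7, set 1) → VC-HIT  vc=[13, 9, 15]
9: 0x25 (blk 9, set 1) → VC-HIT  vc=[13, 7, 15]

MISSES = 4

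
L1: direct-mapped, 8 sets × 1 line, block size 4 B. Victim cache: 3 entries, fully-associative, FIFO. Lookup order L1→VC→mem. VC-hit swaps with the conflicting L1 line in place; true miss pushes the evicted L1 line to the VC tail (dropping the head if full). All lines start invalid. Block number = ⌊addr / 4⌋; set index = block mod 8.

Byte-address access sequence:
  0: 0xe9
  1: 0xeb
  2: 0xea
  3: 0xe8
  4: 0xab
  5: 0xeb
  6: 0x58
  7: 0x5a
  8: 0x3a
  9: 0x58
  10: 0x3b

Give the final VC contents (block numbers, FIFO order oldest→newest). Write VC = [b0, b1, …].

#0 0xe9→b58/s2 MISS; vc=[]
#1 0xeb→b58/s2 L1-HIT; vc=[]
#2 0xea→b58/s2 L1-HIT; vc=[]
#3 0xe8→b58/s2 L1-HIT; vc=[]
#4 0xab→b42/s2 MISS; vc=[58]
#5 0xeb→b58/s2 VC-HIT; vc=[42]
#6 0x58→b22/s6 MISS; vc=[42]
#7 0x5a→b22/s6 L1-HIT; vc=[42]
#8 0x3a→b14/s6 MISS; vc=[42,22]
#9 0x58→b22/s6 VC-HIT; vc=[42,14]
#10 0x3b→b14/s6 VC-HIT; vc=[42,22]

VC = [42, 22]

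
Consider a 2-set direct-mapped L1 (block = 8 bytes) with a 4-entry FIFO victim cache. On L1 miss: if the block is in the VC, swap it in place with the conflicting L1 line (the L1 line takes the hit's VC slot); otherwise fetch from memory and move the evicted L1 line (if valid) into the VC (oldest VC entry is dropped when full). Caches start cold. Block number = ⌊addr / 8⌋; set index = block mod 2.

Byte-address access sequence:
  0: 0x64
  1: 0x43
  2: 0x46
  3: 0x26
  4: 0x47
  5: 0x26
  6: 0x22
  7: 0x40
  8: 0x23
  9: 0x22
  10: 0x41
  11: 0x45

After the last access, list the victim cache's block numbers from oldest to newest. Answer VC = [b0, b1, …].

VC = [12, 4]

#0 0x64→b12/s0 MISS; vc=[]
#1 0x43→b8/s0 MISS; vc=[12]
#2 0x46→b8/s0 L1-HIT; vc=[12]
#3 0x26→b4/s0 MISS; vc=[12,8]
#4 0x47→b8/s0 VC-HIT; vc=[12,4]
#5 0x26→b4/s0 VC-HIT; vc=[12,8]
#6 0x22→b4/s0 L1-HIT; vc=[12,8]
#7 0x40→b8/s0 VC-HIT; vc=[12,4]
#8 0x23→b4/s0 VC-HIT; vc=[12,8]
#9 0x22→b4/s0 L1-HIT; vc=[12,8]
#10 0x41→b8/s0 VC-HIT; vc=[12,4]
#11 0x45→b8/s0 L1-HIT; vc=[12,4]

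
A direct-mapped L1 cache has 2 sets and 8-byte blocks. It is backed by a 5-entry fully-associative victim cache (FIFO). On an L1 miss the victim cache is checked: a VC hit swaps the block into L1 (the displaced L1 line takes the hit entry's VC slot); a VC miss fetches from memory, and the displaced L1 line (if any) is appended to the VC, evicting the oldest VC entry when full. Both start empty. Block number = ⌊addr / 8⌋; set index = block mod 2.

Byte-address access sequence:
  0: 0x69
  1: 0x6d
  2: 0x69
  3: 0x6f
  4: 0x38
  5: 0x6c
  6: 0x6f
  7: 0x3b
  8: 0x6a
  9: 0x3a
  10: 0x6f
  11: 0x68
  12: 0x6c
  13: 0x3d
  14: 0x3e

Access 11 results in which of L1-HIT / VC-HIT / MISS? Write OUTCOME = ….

#0 0x69→b13/s1 MISS; vc=[]
#1 0x6d→b13/s1 L1-HIT; vc=[]
#2 0x69→b13/s1 L1-HIT; vc=[]
#3 0x6f→b13/s1 L1-HIT; vc=[]
#4 0x38→b7/s1 MISS; vc=[13]
#5 0x6c→b13/s1 VC-HIT; vc=[7]
#6 0x6f→b13/s1 L1-HIT; vc=[7]
#7 0x3b→b7/s1 VC-HIT; vc=[13]
#8 0x6a→b13/s1 VC-HIT; vc=[7]
#9 0x3a→b7/s1 VC-HIT; vc=[13]
#10 0x6f→b13/s1 VC-HIT; vc=[7]
#11 0x68→b13/s1 L1-HIT; vc=[7]
#12 0x6c→b13/s1 L1-HIT; vc=[7]
#13 0x3d→b7/s1 VC-HIT; vc=[13]
#14 0x3e→b7/s1 L1-HIT; vc=[13]

OUTCOME = L1-HIT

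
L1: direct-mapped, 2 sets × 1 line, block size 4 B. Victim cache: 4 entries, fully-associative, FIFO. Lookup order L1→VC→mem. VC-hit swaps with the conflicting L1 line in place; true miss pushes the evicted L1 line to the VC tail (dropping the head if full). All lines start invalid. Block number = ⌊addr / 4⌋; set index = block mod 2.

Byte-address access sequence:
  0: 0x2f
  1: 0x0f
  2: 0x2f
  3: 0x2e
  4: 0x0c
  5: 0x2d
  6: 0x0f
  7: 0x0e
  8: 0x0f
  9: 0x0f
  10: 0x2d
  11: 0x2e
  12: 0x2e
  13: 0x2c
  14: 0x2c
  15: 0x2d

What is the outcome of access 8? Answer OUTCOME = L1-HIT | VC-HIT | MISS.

  [0] addr=0x2f blk=11 s=1: MISS | VC []
  [1] addr=0xf blk=3 s=1: MISS | VC [11]
  [2] addr=0x2f blk=11 s=1: VC-HIT | VC [3]
  [3] addr=0x2e blk=11 s=1: L1-HIT | VC [3]
  [4] addr=0xc blk=3 s=1: VC-HIT | VC [11]
  [5] addr=0x2d blk=11 s=1: VC-HIT | VC [3]
  [6] addr=0xf blk=3 s=1: VC-HIT | VC [11]
  [7] addr=0xe blk=3 s=1: L1-HIT | VC [11]
  [8] addr=0xf blk=3 s=1: L1-HIT | VC [11]
  [9] addr=0xf blk=3 s=1: L1-HIT | VC [11]
  [10] addr=0x2d blk=11 s=1: VC-HIT | VC [3]
  [11] addr=0x2e blk=11 s=1: L1-HIT | VC [3]
  [12] addr=0x2e blk=11 s=1: L1-HIT | VC [3]
  [13] addr=0x2c blk=11 s=1: L1-HIT | VC [3]
  [14] addr=0x2c blk=11 s=1: L1-HIT | VC [3]
  [15] addr=0x2d blk=11 s=1: L1-HIT | VC [3]

OUTCOME = L1-HIT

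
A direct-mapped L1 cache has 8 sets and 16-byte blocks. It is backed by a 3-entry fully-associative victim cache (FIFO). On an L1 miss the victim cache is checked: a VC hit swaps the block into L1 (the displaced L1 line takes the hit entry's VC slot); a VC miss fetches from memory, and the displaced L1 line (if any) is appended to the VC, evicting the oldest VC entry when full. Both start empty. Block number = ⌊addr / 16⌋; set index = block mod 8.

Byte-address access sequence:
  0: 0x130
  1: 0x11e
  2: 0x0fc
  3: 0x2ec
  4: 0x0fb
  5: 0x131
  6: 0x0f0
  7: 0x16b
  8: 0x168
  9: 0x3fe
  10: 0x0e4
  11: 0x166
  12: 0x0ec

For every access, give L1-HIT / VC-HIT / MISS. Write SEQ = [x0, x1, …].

SEQ = [MISS, MISS, MISS, MISS, L1-HIT, L1-HIT, L1-HIT, MISS, L1-HIT, MISS, MISS, VC-HIT, VC-HIT]

0: 0x130 (blk 19, set 3) → MISS  vc=[]
1: 0x11e (blk 17, set 1) → MISS  vc=[]
2: 0xfc (blk 15, set 7) → MISS  vc=[]
3: 0x2ec (blk 46, set 6) → MISS  vc=[]
4: 0xfb (blk 15, set 7) → L1-HIT  vc=[]
5: 0x131 (blk 19, set 3) → L1-HIT  vc=[]
6: 0xf0 (blk 15, set 7) → L1-HIT  vc=[]
7: 0x16b (blk 22, set 6) → MISS  vc=[46]
8: 0x168 (blk 22, set 6) → L1-HIT  vc=[46]
9: 0x3fe (blk 63, set 7) → MISS  vc=[46, 15]
10: 0xe4 (blk 14, set 6) → MISS  vc=[46, 15, 22]
11: 0x166 (blk 22, set 6) → VC-HIT  vc=[46, 15, 14]
12: 0xec (blk 14, set 6) → VC-HIT  vc=[46, 15, 22]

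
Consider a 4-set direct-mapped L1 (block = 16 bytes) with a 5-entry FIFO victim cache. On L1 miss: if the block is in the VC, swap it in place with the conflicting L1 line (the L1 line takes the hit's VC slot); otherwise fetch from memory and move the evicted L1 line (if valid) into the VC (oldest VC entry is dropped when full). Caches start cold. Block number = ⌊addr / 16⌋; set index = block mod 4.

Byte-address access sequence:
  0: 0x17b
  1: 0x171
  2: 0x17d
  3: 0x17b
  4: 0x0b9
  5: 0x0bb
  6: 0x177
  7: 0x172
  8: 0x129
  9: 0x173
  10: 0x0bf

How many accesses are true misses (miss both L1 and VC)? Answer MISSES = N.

MISSES = 3

  [0] addr=0x17b blk=23 s=3: MISS | VC []
  [1] addr=0x171 blk=23 s=3: L1-HIT | VC []
  [2] addr=0x17d blk=23 s=3: L1-HIT | VC []
  [3] addr=0x17b blk=23 s=3: L1-HIT | VC []
  [4] addr=0xb9 blk=11 s=3: MISS | VC [23]
  [5] addr=0xbb blk=11 s=3: L1-HIT | VC [23]
  [6] addr=0x177 blk=23 s=3: VC-HIT | VC [11]
  [7] addr=0x172 blk=23 s=3: L1-HIT | VC [11]
  [8] addr=0x129 blk=18 s=2: MISS | VC [11]
  [9] addr=0x173 blk=23 s=3: L1-HIT | VC [11]
  [10] addr=0xbf blk=11 s=3: VC-HIT | VC [23]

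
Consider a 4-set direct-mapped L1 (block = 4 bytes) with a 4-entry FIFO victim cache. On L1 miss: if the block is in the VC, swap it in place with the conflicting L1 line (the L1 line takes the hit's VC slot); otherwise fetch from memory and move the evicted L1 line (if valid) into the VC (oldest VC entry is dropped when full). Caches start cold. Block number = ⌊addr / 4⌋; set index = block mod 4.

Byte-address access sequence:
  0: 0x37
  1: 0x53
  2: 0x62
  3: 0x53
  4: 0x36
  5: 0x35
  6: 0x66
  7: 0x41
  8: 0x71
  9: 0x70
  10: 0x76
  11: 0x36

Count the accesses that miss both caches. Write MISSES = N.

  [0] addr=0x37 blk=13 s=1: MISS | VC []
  [1] addr=0x53 blk=20 s=0: MISS | VC []
  [2] addr=0x62 blk=24 s=0: MISS | VC [20]
  [3] addr=0x53 blk=20 s=0: VC-HIT | VC [24]
  [4] addr=0x36 blk=13 s=1: L1-HIT | VC [24]
  [5] addr=0x35 blk=13 s=1: L1-HIT | VC [24]
  [6] addr=0x66 blk=25 s=1: MISS | VC [24, 13]
  [7] addr=0x41 blk=16 s=0: MISS | VC [24, 13, 20]
  [8] addr=0x71 blk=28 s=0: MISS | VC [24, 13, 20, 16]
  [9] addr=0x70 blk=28 s=0: L1-HIT | VC [24, 13, 20, 16]
  [10] addr=0x76 blk=29 s=1: MISS | VC [13, 20, 16, 25]
  [11] addr=0x36 blk=13 s=1: VC-HIT | VC [29, 20, 16, 25]

MISSES = 7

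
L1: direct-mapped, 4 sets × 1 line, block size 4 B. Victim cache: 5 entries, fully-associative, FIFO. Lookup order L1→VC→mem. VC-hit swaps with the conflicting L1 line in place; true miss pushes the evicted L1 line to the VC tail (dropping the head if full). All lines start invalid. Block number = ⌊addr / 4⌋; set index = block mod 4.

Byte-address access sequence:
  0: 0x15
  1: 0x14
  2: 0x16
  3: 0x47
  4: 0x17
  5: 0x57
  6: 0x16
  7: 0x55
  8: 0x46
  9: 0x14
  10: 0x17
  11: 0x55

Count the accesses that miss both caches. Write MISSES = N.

MISSES = 3

0: 0x15 (blk 5, set 1) → MISS  vc=[]
1: 0x14 (blk 5, set 1) → L1-HIT  vc=[]
2: 0x16 (blk 5, set 1) → L1-HIT  vc=[]
3: 0x47 (blk 17, set 1) → MISS  vc=[5]
4: 0x17 (blk 5, set 1) → VC-HIT  vc=[17]
5: 0x57 (blk 21, set 1) → MISS  vc=[17, 5]
6: 0x16 (blk 5, set 1) → VC-HIT  vc=[17, 21]
7: 0x55 (blk 21, set 1) → VC-HIT  vc=[17, 5]
8: 0x46 (blk 17, set 1) → VC-HIT  vc=[21, 5]
9: 0x14 (blk 5, set 1) → VC-HIT  vc=[21, 17]
10: 0x17 (blk 5, set 1) → L1-HIT  vc=[21, 17]
11: 0x55 (blk 21, set 1) → VC-HIT  vc=[5, 17]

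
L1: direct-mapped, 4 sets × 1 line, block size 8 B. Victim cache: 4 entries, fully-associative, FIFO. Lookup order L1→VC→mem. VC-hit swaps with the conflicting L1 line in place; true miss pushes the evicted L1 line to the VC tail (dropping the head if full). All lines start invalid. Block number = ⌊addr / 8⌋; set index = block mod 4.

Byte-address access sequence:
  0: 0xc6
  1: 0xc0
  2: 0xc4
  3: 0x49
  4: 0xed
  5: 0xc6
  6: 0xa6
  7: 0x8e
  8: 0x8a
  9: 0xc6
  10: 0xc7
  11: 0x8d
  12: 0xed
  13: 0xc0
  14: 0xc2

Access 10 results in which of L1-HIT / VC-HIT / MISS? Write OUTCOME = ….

  [0] addr=0xc6 blk=24 s=0: MISS | VC []
  [1] addr=0xc0 blk=24 s=0: L1-HIT | VC []
  [2] addr=0xc4 blk=24 s=0: L1-HIT | VC []
  [3] addr=0x49 blk=9 s=1: MISS | VC []
  [4] addr=0xed blk=29 s=1: MISS | VC [9]
  [5] addr=0xc6 blk=24 s=0: L1-HIT | VC [9]
  [6] addr=0xa6 blk=20 s=0: MISS | VC [9, 24]
  [7] addr=0x8e blk=17 s=1: MISS | VC [9, 24, 29]
  [8] addr=0x8a blk=17 s=1: L1-HIT | VC [9, 24, 29]
  [9] addr=0xc6 blk=24 s=0: VC-HIT | VC [9, 20, 29]
  [10] addr=0xc7 blk=24 s=0: L1-HIT | VC [9, 20, 29]
  [11] addr=0x8d blk=17 s=1: L1-HIT | VC [9, 20, 29]
  [12] addr=0xed blk=29 s=1: VC-HIT | VC [9, 20, 17]
  [13] addr=0xc0 blk=24 s=0: L1-HIT | VC [9, 20, 17]
  [14] addr=0xc2 blk=24 s=0: L1-HIT | VC [9, 20, 17]

OUTCOME = L1-HIT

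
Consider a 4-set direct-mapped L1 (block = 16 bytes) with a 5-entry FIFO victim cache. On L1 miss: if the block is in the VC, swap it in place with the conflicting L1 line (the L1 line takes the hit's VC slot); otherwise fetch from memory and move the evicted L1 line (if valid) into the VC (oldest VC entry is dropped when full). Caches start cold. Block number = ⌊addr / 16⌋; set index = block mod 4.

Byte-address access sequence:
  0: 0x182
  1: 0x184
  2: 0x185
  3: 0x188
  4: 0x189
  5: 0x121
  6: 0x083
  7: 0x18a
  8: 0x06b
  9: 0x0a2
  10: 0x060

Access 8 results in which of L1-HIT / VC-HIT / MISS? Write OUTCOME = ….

OUTCOME = MISS

#0 0x182→b24/s0 MISS; vc=[]
#1 0x184→b24/s0 L1-HIT; vc=[]
#2 0x185→b24/s0 L1-HIT; vc=[]
#3 0x188→b24/s0 L1-HIT; vc=[]
#4 0x189→b24/s0 L1-HIT; vc=[]
#5 0x121→b18/s2 MISS; vc=[]
#6 0x83→b8/s0 MISS; vc=[24]
#7 0x18a→b24/s0 VC-HIT; vc=[8]
#8 0x6b→b6/s2 MISS; vc=[8,18]
#9 0xa2→b10/s2 MISS; vc=[8,18,6]
#10 0x60→b6/s2 VC-HIT; vc=[8,18,10]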